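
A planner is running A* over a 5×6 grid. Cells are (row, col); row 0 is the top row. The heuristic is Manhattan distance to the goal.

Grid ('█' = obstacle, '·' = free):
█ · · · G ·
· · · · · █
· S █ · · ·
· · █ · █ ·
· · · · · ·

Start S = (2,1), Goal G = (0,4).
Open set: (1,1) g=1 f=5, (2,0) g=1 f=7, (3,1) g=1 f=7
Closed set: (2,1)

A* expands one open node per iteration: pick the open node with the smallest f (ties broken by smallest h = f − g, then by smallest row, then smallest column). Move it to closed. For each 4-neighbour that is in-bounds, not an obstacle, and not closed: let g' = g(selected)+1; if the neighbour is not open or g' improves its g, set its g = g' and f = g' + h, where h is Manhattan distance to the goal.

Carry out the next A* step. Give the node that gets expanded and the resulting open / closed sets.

step 1: expand (1,1) (f=5, h=4) → closed; open now [(0,1) g=2 f=5, (1,0) g=2 f=7, (1,2) g=2 f=5, (2,0) g=1 f=7, (3,1) g=1 f=7]

expanded=(1,1); open=[(0,1) g=2 f=5, (1,0) g=2 f=7, (1,2) g=2 f=5, (2,0) g=1 f=7, (3,1) g=1 f=7]; closed=[(1,1), (2,1)]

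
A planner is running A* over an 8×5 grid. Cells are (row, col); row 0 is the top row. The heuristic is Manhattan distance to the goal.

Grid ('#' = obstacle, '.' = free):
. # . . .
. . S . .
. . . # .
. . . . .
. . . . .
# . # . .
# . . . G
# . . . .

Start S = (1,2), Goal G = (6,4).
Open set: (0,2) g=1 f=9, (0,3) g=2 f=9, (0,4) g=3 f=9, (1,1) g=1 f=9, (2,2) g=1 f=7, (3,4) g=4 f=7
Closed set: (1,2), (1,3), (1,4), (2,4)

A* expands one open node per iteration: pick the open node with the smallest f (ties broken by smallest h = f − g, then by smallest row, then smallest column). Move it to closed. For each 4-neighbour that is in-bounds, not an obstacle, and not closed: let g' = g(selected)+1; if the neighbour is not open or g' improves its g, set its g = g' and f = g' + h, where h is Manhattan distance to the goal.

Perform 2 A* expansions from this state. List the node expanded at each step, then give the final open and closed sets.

step 1: expand (3,4) (f=7, h=3) → closed; open now [(0,2) g=1 f=9, (0,3) g=2 f=9, (0,4) g=3 f=9, (1,1) g=1 f=9, (2,2) g=1 f=7, (3,3) g=5 f=9, (4,4) g=5 f=7]
step 2: expand (4,4) (f=7, h=2) → closed; open now [(0,2) g=1 f=9, (0,3) g=2 f=9, (0,4) g=3 f=9, (1,1) g=1 f=9, (2,2) g=1 f=7, (3,3) g=5 f=9, (4,3) g=6 f=9, (5,4) g=6 f=7]

order=[(3,4) → (4,4)]; open=[(0,2) g=1 f=9, (0,3) g=2 f=9, (0,4) g=3 f=9, (1,1) g=1 f=9, (2,2) g=1 f=7, (3,3) g=5 f=9, (4,3) g=6 f=9, (5,4) g=6 f=7]; closed=[(1,2), (1,3), (1,4), (2,4), (3,4), (4,4)]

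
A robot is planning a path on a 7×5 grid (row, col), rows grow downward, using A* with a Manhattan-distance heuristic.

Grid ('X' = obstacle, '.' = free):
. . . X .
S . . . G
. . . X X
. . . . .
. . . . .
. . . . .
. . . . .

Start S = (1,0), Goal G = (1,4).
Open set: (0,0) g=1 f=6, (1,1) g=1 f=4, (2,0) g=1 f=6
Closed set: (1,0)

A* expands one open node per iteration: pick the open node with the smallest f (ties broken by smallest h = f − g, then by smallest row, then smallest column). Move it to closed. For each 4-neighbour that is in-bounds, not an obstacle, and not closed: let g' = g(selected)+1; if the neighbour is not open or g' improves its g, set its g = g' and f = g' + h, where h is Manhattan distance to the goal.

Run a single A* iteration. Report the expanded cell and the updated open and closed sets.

expanded=(1,1); open=[(0,0) g=1 f=6, (0,1) g=2 f=6, (1,2) g=2 f=4, (2,0) g=1 f=6, (2,1) g=2 f=6]; closed=[(1,0), (1,1)]

step 1: expand (1,1) (f=4, h=3) → closed; open now [(0,0) g=1 f=6, (0,1) g=2 f=6, (1,2) g=2 f=4, (2,0) g=1 f=6, (2,1) g=2 f=6]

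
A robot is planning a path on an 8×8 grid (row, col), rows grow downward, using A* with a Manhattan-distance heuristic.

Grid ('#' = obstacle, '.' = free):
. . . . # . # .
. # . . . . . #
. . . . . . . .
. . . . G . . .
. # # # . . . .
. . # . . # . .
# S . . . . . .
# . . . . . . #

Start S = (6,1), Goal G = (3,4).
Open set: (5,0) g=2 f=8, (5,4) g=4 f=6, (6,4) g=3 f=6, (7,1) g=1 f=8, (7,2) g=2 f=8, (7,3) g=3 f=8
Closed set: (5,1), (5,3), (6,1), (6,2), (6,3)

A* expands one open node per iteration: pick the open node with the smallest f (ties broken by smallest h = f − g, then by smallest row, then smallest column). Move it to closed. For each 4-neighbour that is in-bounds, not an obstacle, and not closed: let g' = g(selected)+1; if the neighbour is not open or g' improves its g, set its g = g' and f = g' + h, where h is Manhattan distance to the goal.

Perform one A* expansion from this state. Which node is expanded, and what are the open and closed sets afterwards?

step 1: expand (5,4) (f=6, h=2) → closed; open now [(4,4) g=5 f=6, (5,0) g=2 f=8, (6,4) g=3 f=6, (7,1) g=1 f=8, (7,2) g=2 f=8, (7,3) g=3 f=8]

expanded=(5,4); open=[(4,4) g=5 f=6, (5,0) g=2 f=8, (6,4) g=3 f=6, (7,1) g=1 f=8, (7,2) g=2 f=8, (7,3) g=3 f=8]; closed=[(5,1), (5,3), (5,4), (6,1), (6,2), (6,3)]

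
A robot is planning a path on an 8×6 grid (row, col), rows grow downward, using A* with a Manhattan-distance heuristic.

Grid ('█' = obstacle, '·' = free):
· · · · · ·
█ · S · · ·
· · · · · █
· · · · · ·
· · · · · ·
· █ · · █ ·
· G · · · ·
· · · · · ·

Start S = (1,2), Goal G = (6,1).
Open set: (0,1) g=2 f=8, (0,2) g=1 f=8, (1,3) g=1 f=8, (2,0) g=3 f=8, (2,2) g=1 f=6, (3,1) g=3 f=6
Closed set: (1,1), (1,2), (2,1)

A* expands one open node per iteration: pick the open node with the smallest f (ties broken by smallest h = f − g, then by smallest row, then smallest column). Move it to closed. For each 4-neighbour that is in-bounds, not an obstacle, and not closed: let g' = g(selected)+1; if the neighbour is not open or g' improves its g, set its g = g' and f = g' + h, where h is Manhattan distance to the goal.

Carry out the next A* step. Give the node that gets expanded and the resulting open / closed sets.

expanded=(3,1); open=[(0,1) g=2 f=8, (0,2) g=1 f=8, (1,3) g=1 f=8, (2,0) g=3 f=8, (2,2) g=1 f=6, (3,0) g=4 f=8, (3,2) g=4 f=8, (4,1) g=4 f=6]; closed=[(1,1), (1,2), (2,1), (3,1)]

step 1: expand (3,1) (f=6, h=3) → closed; open now [(0,1) g=2 f=8, (0,2) g=1 f=8, (1,3) g=1 f=8, (2,0) g=3 f=8, (2,2) g=1 f=6, (3,0) g=4 f=8, (3,2) g=4 f=8, (4,1) g=4 f=6]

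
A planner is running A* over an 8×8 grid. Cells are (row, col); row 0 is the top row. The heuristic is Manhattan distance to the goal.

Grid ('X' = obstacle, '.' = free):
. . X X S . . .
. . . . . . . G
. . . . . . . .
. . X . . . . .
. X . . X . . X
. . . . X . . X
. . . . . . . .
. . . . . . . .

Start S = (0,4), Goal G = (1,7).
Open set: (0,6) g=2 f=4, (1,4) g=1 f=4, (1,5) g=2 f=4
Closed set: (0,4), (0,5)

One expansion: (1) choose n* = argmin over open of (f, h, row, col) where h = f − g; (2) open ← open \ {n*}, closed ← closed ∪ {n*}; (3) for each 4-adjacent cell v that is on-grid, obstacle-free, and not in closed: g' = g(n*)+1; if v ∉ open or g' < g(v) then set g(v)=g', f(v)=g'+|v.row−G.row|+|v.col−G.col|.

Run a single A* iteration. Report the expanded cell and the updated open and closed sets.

step 1: expand (0,6) (f=4, h=2) → closed; open now [(0,7) g=3 f=4, (1,4) g=1 f=4, (1,5) g=2 f=4, (1,6) g=3 f=4]

expanded=(0,6); open=[(0,7) g=3 f=4, (1,4) g=1 f=4, (1,5) g=2 f=4, (1,6) g=3 f=4]; closed=[(0,4), (0,5), (0,6)]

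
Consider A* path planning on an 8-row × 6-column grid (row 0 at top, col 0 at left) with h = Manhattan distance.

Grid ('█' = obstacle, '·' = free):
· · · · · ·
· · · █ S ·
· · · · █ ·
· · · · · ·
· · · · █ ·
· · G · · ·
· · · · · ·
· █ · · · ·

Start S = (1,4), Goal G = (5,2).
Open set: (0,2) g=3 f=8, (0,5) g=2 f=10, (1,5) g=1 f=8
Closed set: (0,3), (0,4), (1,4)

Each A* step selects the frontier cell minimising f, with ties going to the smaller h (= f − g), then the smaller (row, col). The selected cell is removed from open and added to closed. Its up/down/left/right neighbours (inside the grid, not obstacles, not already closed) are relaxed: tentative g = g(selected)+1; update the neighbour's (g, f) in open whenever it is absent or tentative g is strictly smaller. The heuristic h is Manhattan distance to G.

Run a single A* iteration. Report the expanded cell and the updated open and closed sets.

step 1: expand (0,2) (f=8, h=5) → closed; open now [(0,1) g=4 f=10, (0,5) g=2 f=10, (1,2) g=4 f=8, (1,5) g=1 f=8]

expanded=(0,2); open=[(0,1) g=4 f=10, (0,5) g=2 f=10, (1,2) g=4 f=8, (1,5) g=1 f=8]; closed=[(0,2), (0,3), (0,4), (1,4)]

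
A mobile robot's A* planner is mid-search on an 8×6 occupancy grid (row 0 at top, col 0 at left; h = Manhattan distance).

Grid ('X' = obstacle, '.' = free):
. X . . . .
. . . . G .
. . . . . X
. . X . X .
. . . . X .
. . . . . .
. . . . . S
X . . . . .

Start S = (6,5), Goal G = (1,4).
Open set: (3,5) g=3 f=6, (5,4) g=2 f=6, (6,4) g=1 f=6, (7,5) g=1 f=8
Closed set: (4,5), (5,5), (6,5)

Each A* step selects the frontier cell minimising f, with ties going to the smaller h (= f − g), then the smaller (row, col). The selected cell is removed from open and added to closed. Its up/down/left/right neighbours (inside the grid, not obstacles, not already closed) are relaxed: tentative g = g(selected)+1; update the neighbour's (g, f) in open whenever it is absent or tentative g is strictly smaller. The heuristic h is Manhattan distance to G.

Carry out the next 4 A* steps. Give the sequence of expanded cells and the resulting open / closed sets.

step 1: expand (3,5) (f=6, h=3) → closed; open now [(5,4) g=2 f=6, (6,4) g=1 f=6, (7,5) g=1 f=8]
step 2: expand (5,4) (f=6, h=4) → closed; open now [(5,3) g=3 f=8, (6,4) g=1 f=6, (7,5) g=1 f=8]
step 3: expand (6,4) (f=6, h=5) → closed; open now [(5,3) g=3 f=8, (6,3) g=2 f=8, (7,4) g=2 f=8, (7,5) g=1 f=8]
step 4: expand (5,3) (f=8, h=5) → closed; open now [(4,3) g=4 f=8, (5,2) g=4 f=10, (6,3) g=2 f=8, (7,4) g=2 f=8, (7,5) g=1 f=8]

order=[(3,5) → (5,4) → (6,4) → (5,3)]; open=[(4,3) g=4 f=8, (5,2) g=4 f=10, (6,3) g=2 f=8, (7,4) g=2 f=8, (7,5) g=1 f=8]; closed=[(3,5), (4,5), (5,3), (5,4), (5,5), (6,4), (6,5)]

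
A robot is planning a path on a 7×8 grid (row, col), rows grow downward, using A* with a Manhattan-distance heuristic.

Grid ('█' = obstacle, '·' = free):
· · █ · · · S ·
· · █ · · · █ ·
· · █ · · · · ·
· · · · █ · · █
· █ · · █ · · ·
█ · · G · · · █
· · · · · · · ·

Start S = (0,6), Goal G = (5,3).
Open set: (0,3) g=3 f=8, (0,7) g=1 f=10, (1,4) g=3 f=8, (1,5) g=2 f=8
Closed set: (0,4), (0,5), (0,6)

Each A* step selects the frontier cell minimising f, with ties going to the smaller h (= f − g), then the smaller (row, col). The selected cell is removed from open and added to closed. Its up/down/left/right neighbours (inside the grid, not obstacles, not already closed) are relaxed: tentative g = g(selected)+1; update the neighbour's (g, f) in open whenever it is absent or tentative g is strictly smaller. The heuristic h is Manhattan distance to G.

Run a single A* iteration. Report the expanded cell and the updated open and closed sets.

step 1: expand (0,3) (f=8, h=5) → closed; open now [(0,7) g=1 f=10, (1,3) g=4 f=8, (1,4) g=3 f=8, (1,5) g=2 f=8]

expanded=(0,3); open=[(0,7) g=1 f=10, (1,3) g=4 f=8, (1,4) g=3 f=8, (1,5) g=2 f=8]; closed=[(0,3), (0,4), (0,5), (0,6)]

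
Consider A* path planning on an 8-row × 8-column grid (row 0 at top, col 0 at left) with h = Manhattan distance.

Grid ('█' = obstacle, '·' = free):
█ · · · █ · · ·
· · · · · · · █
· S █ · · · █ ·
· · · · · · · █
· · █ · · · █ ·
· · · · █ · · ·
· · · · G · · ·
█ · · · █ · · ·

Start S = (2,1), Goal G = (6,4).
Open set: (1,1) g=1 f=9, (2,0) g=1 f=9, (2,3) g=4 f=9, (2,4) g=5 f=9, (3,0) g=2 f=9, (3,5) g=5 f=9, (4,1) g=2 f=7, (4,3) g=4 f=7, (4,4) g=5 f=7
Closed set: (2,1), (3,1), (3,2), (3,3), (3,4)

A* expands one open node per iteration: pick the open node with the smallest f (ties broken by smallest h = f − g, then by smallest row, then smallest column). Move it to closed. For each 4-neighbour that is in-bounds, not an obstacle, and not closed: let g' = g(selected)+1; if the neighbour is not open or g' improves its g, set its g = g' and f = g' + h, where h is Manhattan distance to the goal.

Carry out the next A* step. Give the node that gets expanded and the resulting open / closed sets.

step 1: expand (4,4) (f=7, h=2) → closed; open now [(1,1) g=1 f=9, (2,0) g=1 f=9, (2,3) g=4 f=9, (2,4) g=5 f=9, (3,0) g=2 f=9, (3,5) g=5 f=9, (4,1) g=2 f=7, (4,3) g=4 f=7, (4,5) g=6 f=9]

expanded=(4,4); open=[(1,1) g=1 f=9, (2,0) g=1 f=9, (2,3) g=4 f=9, (2,4) g=5 f=9, (3,0) g=2 f=9, (3,5) g=5 f=9, (4,1) g=2 f=7, (4,3) g=4 f=7, (4,5) g=6 f=9]; closed=[(2,1), (3,1), (3,2), (3,3), (3,4), (4,4)]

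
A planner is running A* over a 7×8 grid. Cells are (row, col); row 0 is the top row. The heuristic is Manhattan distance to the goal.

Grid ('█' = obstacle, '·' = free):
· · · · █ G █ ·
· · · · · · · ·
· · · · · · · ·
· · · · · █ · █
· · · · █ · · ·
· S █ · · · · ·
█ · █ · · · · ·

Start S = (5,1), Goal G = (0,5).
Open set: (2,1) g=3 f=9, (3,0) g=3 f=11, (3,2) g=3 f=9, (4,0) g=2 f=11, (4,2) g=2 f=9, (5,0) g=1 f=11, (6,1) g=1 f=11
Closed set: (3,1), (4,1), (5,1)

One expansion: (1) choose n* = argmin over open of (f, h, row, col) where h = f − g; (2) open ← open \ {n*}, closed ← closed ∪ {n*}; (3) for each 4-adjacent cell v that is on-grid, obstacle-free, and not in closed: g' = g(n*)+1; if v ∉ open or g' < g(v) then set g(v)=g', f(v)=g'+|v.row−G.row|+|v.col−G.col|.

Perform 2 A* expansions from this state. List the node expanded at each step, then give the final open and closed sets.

order=[(2,1) → (1,1)]; open=[(0,1) g=5 f=9, (1,0) g=5 f=11, (1,2) g=5 f=9, (2,0) g=4 f=11, (2,2) g=4 f=9, (3,0) g=3 f=11, (3,2) g=3 f=9, (4,0) g=2 f=11, (4,2) g=2 f=9, (5,0) g=1 f=11, (6,1) g=1 f=11]; closed=[(1,1), (2,1), (3,1), (4,1), (5,1)]

step 1: expand (2,1) (f=9, h=6) → closed; open now [(1,1) g=4 f=9, (2,0) g=4 f=11, (2,2) g=4 f=9, (3,0) g=3 f=11, (3,2) g=3 f=9, (4,0) g=2 f=11, (4,2) g=2 f=9, (5,0) g=1 f=11, (6,1) g=1 f=11]
step 2: expand (1,1) (f=9, h=5) → closed; open now [(0,1) g=5 f=9, (1,0) g=5 f=11, (1,2) g=5 f=9, (2,0) g=4 f=11, (2,2) g=4 f=9, (3,0) g=3 f=11, (3,2) g=3 f=9, (4,0) g=2 f=11, (4,2) g=2 f=9, (5,0) g=1 f=11, (6,1) g=1 f=11]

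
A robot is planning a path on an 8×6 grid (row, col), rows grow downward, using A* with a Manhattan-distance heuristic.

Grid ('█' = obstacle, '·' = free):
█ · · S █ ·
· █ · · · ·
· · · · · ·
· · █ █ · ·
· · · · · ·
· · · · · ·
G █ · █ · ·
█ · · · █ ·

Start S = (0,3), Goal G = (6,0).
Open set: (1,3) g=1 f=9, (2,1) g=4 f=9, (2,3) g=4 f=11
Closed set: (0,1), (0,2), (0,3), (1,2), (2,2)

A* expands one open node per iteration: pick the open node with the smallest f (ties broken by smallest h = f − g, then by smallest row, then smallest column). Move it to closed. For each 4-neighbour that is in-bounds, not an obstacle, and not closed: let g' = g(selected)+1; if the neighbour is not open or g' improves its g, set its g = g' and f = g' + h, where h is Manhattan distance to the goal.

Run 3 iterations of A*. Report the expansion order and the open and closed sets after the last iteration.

step 1: expand (2,1) (f=9, h=5) → closed; open now [(1,3) g=1 f=9, (2,0) g=5 f=9, (2,3) g=4 f=11, (3,1) g=5 f=9]
step 2: expand (2,0) (f=9, h=4) → closed; open now [(1,0) g=6 f=11, (1,3) g=1 f=9, (2,3) g=4 f=11, (3,0) g=6 f=9, (3,1) g=5 f=9]
step 3: expand (3,0) (f=9, h=3) → closed; open now [(1,0) g=6 f=11, (1,3) g=1 f=9, (2,3) g=4 f=11, (3,1) g=5 f=9, (4,0) g=7 f=9]

order=[(2,1) → (2,0) → (3,0)]; open=[(1,0) g=6 f=11, (1,3) g=1 f=9, (2,3) g=4 f=11, (3,1) g=5 f=9, (4,0) g=7 f=9]; closed=[(0,1), (0,2), (0,3), (1,2), (2,0), (2,1), (2,2), (3,0)]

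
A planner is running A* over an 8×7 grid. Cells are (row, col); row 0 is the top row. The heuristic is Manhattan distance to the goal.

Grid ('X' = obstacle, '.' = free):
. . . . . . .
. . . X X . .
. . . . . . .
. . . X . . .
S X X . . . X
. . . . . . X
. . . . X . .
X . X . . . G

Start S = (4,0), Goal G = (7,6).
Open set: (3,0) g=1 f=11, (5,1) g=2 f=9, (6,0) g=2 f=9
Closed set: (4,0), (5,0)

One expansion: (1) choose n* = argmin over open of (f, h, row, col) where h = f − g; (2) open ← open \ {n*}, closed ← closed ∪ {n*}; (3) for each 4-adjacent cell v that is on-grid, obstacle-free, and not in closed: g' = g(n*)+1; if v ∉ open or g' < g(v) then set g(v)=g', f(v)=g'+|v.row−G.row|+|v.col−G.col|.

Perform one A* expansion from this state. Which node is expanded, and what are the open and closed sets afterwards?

expanded=(5,1); open=[(3,0) g=1 f=11, (5,2) g=3 f=9, (6,0) g=2 f=9, (6,1) g=3 f=9]; closed=[(4,0), (5,0), (5,1)]

step 1: expand (5,1) (f=9, h=7) → closed; open now [(3,0) g=1 f=11, (5,2) g=3 f=9, (6,0) g=2 f=9, (6,1) g=3 f=9]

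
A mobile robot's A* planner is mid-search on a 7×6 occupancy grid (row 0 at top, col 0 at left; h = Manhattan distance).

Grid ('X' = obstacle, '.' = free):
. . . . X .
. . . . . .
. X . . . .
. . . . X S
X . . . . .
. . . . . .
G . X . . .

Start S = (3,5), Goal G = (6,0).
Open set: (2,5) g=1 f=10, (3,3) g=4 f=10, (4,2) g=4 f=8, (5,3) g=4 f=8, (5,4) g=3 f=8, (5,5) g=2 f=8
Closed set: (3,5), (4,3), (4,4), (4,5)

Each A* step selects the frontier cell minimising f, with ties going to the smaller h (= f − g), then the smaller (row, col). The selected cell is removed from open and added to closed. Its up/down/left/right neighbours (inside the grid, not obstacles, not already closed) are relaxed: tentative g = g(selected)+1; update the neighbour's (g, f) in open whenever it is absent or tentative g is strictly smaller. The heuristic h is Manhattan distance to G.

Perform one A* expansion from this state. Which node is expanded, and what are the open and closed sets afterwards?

expanded=(4,2); open=[(2,5) g=1 f=10, (3,2) g=5 f=10, (3,3) g=4 f=10, (4,1) g=5 f=8, (5,2) g=5 f=8, (5,3) g=4 f=8, (5,4) g=3 f=8, (5,5) g=2 f=8]; closed=[(3,5), (4,2), (4,3), (4,4), (4,5)]

step 1: expand (4,2) (f=8, h=4) → closed; open now [(2,5) g=1 f=10, (3,2) g=5 f=10, (3,3) g=4 f=10, (4,1) g=5 f=8, (5,2) g=5 f=8, (5,3) g=4 f=8, (5,4) g=3 f=8, (5,5) g=2 f=8]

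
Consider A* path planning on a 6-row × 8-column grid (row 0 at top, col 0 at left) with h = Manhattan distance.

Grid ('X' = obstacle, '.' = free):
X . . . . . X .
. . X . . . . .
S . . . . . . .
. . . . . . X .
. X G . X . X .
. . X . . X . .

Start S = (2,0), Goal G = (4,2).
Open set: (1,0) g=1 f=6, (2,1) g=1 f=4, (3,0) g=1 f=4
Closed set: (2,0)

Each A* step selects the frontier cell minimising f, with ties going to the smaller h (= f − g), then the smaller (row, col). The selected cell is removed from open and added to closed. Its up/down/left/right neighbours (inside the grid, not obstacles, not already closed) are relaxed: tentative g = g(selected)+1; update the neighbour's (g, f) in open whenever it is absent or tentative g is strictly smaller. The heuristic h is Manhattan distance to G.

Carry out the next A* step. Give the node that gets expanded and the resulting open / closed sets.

step 1: expand (2,1) (f=4, h=3) → closed; open now [(1,0) g=1 f=6, (1,1) g=2 f=6, (2,2) g=2 f=4, (3,0) g=1 f=4, (3,1) g=2 f=4]

expanded=(2,1); open=[(1,0) g=1 f=6, (1,1) g=2 f=6, (2,2) g=2 f=4, (3,0) g=1 f=4, (3,1) g=2 f=4]; closed=[(2,0), (2,1)]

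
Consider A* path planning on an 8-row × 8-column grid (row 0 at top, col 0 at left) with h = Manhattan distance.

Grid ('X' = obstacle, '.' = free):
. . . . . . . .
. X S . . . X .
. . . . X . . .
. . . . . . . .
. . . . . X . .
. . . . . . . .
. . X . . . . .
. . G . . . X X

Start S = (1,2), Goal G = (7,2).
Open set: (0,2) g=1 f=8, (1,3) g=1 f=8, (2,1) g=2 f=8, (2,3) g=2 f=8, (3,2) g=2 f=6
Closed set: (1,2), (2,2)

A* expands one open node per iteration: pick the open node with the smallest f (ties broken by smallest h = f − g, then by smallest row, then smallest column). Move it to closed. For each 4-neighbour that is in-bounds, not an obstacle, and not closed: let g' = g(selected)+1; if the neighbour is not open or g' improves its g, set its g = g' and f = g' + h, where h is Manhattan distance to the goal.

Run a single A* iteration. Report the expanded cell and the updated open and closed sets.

expanded=(3,2); open=[(0,2) g=1 f=8, (1,3) g=1 f=8, (2,1) g=2 f=8, (2,3) g=2 f=8, (3,1) g=3 f=8, (3,3) g=3 f=8, (4,2) g=3 f=6]; closed=[(1,2), (2,2), (3,2)]

step 1: expand (3,2) (f=6, h=4) → closed; open now [(0,2) g=1 f=8, (1,3) g=1 f=8, (2,1) g=2 f=8, (2,3) g=2 f=8, (3,1) g=3 f=8, (3,3) g=3 f=8, (4,2) g=3 f=6]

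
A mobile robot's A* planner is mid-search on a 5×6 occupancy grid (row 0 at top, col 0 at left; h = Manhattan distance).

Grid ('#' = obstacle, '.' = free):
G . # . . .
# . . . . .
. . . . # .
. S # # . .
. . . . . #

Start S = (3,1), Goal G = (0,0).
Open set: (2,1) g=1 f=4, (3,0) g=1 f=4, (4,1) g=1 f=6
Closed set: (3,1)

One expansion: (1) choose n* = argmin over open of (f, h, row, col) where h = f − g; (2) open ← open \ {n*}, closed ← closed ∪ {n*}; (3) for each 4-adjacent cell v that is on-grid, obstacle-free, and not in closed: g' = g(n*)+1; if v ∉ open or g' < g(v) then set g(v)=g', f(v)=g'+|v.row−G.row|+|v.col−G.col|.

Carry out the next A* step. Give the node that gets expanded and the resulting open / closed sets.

expanded=(2,1); open=[(1,1) g=2 f=4, (2,0) g=2 f=4, (2,2) g=2 f=6, (3,0) g=1 f=4, (4,1) g=1 f=6]; closed=[(2,1), (3,1)]

step 1: expand (2,1) (f=4, h=3) → closed; open now [(1,1) g=2 f=4, (2,0) g=2 f=4, (2,2) g=2 f=6, (3,0) g=1 f=4, (4,1) g=1 f=6]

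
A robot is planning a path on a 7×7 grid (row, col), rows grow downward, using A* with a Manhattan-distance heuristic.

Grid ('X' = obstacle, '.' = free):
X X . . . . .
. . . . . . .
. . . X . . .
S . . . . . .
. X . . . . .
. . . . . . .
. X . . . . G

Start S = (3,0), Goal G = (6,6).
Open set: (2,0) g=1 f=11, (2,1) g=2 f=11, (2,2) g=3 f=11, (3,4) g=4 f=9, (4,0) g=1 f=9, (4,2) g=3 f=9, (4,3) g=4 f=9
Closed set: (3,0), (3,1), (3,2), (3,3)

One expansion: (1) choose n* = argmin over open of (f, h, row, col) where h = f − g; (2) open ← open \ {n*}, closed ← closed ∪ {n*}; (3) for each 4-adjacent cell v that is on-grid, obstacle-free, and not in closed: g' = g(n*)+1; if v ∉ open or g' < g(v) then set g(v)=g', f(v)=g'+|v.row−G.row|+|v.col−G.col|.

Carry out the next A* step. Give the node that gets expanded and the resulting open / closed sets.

expanded=(3,4); open=[(2,0) g=1 f=11, (2,1) g=2 f=11, (2,2) g=3 f=11, (2,4) g=5 f=11, (3,5) g=5 f=9, (4,0) g=1 f=9, (4,2) g=3 f=9, (4,3) g=4 f=9, (4,4) g=5 f=9]; closed=[(3,0), (3,1), (3,2), (3,3), (3,4)]

step 1: expand (3,4) (f=9, h=5) → closed; open now [(2,0) g=1 f=11, (2,1) g=2 f=11, (2,2) g=3 f=11, (2,4) g=5 f=11, (3,5) g=5 f=9, (4,0) g=1 f=9, (4,2) g=3 f=9, (4,3) g=4 f=9, (4,4) g=5 f=9]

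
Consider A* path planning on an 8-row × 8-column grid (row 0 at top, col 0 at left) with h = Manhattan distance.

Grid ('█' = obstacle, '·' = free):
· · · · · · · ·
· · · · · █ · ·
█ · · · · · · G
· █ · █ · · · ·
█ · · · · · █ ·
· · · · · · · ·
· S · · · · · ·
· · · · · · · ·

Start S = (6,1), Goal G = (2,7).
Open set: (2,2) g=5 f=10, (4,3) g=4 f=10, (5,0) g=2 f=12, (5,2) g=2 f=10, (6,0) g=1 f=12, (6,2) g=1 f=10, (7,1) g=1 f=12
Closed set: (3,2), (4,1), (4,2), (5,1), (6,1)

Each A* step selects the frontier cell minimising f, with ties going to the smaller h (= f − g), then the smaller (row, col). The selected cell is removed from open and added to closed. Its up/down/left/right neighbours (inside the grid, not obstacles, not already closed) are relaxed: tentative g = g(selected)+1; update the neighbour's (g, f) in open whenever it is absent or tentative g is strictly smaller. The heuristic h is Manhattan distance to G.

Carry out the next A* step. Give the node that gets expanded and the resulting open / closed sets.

step 1: expand (2,2) (f=10, h=5) → closed; open now [(1,2) g=6 f=12, (2,1) g=6 f=12, (2,3) g=6 f=10, (4,3) g=4 f=10, (5,0) g=2 f=12, (5,2) g=2 f=10, (6,0) g=1 f=12, (6,2) g=1 f=10, (7,1) g=1 f=12]

expanded=(2,2); open=[(1,2) g=6 f=12, (2,1) g=6 f=12, (2,3) g=6 f=10, (4,3) g=4 f=10, (5,0) g=2 f=12, (5,2) g=2 f=10, (6,0) g=1 f=12, (6,2) g=1 f=10, (7,1) g=1 f=12]; closed=[(2,2), (3,2), (4,1), (4,2), (5,1), (6,1)]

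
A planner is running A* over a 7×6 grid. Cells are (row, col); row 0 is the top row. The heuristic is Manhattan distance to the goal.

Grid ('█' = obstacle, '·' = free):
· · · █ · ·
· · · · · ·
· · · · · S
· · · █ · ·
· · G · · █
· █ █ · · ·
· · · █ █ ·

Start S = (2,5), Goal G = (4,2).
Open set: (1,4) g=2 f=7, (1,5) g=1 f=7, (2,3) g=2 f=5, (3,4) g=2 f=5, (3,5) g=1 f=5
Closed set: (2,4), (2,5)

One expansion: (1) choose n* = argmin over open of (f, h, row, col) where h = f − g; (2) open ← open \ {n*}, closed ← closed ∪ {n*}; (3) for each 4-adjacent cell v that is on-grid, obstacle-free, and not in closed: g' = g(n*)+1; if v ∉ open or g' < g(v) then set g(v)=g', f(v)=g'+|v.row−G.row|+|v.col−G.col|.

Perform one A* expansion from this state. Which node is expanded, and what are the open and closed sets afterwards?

step 1: expand (2,3) (f=5, h=3) → closed; open now [(1,3) g=3 f=7, (1,4) g=2 f=7, (1,5) g=1 f=7, (2,2) g=3 f=5, (3,4) g=2 f=5, (3,5) g=1 f=5]

expanded=(2,3); open=[(1,3) g=3 f=7, (1,4) g=2 f=7, (1,5) g=1 f=7, (2,2) g=3 f=5, (3,4) g=2 f=5, (3,5) g=1 f=5]; closed=[(2,3), (2,4), (2,5)]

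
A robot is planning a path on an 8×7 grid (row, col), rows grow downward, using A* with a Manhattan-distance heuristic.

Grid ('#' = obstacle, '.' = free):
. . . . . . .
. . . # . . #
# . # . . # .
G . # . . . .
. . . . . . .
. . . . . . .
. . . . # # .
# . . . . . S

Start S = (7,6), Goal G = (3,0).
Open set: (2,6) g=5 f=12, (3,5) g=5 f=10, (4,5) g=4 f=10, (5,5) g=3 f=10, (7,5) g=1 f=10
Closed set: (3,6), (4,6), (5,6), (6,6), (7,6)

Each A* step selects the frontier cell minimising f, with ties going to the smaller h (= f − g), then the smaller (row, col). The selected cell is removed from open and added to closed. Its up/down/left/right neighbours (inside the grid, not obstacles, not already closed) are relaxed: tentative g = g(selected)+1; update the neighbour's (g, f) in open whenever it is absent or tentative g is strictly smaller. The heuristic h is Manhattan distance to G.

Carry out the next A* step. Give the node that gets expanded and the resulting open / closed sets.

expanded=(3,5); open=[(2,6) g=5 f=12, (3,4) g=6 f=10, (4,5) g=4 f=10, (5,5) g=3 f=10, (7,5) g=1 f=10]; closed=[(3,5), (3,6), (4,6), (5,6), (6,6), (7,6)]

step 1: expand (3,5) (f=10, h=5) → closed; open now [(2,6) g=5 f=12, (3,4) g=6 f=10, (4,5) g=4 f=10, (5,5) g=3 f=10, (7,5) g=1 f=10]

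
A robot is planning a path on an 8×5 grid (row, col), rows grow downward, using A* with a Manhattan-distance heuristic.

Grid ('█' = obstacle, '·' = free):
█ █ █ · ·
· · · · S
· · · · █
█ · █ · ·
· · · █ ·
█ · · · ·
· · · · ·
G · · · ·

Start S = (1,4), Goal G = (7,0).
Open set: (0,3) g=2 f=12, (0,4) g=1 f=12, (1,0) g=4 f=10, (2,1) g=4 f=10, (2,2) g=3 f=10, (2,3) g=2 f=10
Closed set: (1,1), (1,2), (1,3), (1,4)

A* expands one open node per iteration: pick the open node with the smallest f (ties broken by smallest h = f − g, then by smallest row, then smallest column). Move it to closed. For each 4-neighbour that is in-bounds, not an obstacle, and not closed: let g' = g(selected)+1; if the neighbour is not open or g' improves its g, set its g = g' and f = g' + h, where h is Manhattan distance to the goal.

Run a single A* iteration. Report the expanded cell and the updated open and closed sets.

expanded=(1,0); open=[(0,3) g=2 f=12, (0,4) g=1 f=12, (2,0) g=5 f=10, (2,1) g=4 f=10, (2,2) g=3 f=10, (2,3) g=2 f=10]; closed=[(1,0), (1,1), (1,2), (1,3), (1,4)]

step 1: expand (1,0) (f=10, h=6) → closed; open now [(0,3) g=2 f=12, (0,4) g=1 f=12, (2,0) g=5 f=10, (2,1) g=4 f=10, (2,2) g=3 f=10, (2,3) g=2 f=10]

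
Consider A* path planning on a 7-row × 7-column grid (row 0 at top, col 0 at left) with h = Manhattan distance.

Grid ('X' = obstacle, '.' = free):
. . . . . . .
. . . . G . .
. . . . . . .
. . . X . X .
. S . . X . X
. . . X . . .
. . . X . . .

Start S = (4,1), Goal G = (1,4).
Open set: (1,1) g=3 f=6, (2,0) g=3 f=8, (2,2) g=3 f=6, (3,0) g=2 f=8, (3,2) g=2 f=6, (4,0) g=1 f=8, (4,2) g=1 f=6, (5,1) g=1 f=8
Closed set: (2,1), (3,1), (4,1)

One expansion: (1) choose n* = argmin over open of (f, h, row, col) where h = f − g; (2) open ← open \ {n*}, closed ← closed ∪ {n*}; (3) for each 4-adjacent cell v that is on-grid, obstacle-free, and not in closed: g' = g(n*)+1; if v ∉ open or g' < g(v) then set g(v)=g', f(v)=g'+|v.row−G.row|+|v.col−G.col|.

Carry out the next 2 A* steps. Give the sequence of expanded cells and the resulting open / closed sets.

step 1: expand (1,1) (f=6, h=3) → closed; open now [(0,1) g=4 f=8, (1,0) g=4 f=8, (1,2) g=4 f=6, (2,0) g=3 f=8, (2,2) g=3 f=6, (3,0) g=2 f=8, (3,2) g=2 f=6, (4,0) g=1 f=8, (4,2) g=1 f=6, (5,1) g=1 f=8]
step 2: expand (1,2) (f=6, h=2) → closed; open now [(0,1) g=4 f=8, (0,2) g=5 f=8, (1,0) g=4 f=8, (1,3) g=5 f=6, (2,0) g=3 f=8, (2,2) g=3 f=6, (3,0) g=2 f=8, (3,2) g=2 f=6, (4,0) g=1 f=8, (4,2) g=1 f=6, (5,1) g=1 f=8]

order=[(1,1) → (1,2)]; open=[(0,1) g=4 f=8, (0,2) g=5 f=8, (1,0) g=4 f=8, (1,3) g=5 f=6, (2,0) g=3 f=8, (2,2) g=3 f=6, (3,0) g=2 f=8, (3,2) g=2 f=6, (4,0) g=1 f=8, (4,2) g=1 f=6, (5,1) g=1 f=8]; closed=[(1,1), (1,2), (2,1), (3,1), (4,1)]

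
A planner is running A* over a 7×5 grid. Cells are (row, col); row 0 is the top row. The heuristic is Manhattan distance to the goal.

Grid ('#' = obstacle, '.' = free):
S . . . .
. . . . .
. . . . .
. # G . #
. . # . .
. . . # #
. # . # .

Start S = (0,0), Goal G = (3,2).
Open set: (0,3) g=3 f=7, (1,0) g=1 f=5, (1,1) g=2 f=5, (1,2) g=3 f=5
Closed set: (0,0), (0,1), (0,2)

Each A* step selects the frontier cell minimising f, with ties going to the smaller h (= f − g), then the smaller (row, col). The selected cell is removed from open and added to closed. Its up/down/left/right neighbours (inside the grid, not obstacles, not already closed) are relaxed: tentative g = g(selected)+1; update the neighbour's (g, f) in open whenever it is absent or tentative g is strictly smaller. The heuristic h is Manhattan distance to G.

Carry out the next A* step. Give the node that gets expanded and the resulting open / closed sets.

expanded=(1,2); open=[(0,3) g=3 f=7, (1,0) g=1 f=5, (1,1) g=2 f=5, (1,3) g=4 f=7, (2,2) g=4 f=5]; closed=[(0,0), (0,1), (0,2), (1,2)]

step 1: expand (1,2) (f=5, h=2) → closed; open now [(0,3) g=3 f=7, (1,0) g=1 f=5, (1,1) g=2 f=5, (1,3) g=4 f=7, (2,2) g=4 f=5]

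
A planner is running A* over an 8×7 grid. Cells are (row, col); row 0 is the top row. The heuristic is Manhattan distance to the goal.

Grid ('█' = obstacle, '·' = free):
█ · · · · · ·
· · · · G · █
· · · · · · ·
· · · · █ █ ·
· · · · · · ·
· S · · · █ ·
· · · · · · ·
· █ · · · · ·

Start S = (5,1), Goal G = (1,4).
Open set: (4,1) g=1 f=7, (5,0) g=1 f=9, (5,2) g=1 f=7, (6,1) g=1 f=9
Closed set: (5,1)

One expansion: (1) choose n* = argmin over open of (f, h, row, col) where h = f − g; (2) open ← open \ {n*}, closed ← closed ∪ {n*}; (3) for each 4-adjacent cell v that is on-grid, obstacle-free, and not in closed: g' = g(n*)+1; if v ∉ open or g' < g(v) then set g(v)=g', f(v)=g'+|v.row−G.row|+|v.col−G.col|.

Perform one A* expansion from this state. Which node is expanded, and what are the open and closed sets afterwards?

step 1: expand (4,1) (f=7, h=6) → closed; open now [(3,1) g=2 f=7, (4,0) g=2 f=9, (4,2) g=2 f=7, (5,0) g=1 f=9, (5,2) g=1 f=7, (6,1) g=1 f=9]

expanded=(4,1); open=[(3,1) g=2 f=7, (4,0) g=2 f=9, (4,2) g=2 f=7, (5,0) g=1 f=9, (5,2) g=1 f=7, (6,1) g=1 f=9]; closed=[(4,1), (5,1)]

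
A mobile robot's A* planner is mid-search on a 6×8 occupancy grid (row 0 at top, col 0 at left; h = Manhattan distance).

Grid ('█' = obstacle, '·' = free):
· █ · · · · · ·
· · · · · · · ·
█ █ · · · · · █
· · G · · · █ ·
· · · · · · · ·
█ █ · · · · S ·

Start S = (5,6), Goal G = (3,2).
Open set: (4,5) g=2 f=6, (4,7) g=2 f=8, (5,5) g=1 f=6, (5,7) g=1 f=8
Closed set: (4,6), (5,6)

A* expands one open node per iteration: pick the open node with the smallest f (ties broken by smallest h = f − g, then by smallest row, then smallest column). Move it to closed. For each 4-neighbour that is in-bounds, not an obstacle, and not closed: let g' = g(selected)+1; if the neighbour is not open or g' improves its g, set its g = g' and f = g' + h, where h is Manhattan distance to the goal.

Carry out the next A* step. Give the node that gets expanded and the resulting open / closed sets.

step 1: expand (4,5) (f=6, h=4) → closed; open now [(3,5) g=3 f=6, (4,4) g=3 f=6, (4,7) g=2 f=8, (5,5) g=1 f=6, (5,7) g=1 f=8]

expanded=(4,5); open=[(3,5) g=3 f=6, (4,4) g=3 f=6, (4,7) g=2 f=8, (5,5) g=1 f=6, (5,7) g=1 f=8]; closed=[(4,5), (4,6), (5,6)]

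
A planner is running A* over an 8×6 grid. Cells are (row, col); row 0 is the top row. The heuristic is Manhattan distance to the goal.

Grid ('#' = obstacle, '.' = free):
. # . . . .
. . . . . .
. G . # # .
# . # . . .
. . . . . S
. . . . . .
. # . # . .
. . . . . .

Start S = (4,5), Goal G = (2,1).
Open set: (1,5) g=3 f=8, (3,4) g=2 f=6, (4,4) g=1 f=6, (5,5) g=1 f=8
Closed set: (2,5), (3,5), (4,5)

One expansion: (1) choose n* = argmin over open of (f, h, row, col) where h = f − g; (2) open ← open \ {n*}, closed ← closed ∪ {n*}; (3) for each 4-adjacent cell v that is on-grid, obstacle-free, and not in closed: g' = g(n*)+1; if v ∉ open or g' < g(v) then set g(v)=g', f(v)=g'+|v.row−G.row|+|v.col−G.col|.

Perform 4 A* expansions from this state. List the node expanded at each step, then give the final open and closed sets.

order=[(3,4) → (3,3) → (4,4) → (4,3)]; open=[(1,5) g=3 f=8, (4,2) g=3 f=6, (5,3) g=3 f=8, (5,4) g=2 f=8, (5,5) g=1 f=8]; closed=[(2,5), (3,3), (3,4), (3,5), (4,3), (4,4), (4,5)]

step 1: expand (3,4) (f=6, h=4) → closed; open now [(1,5) g=3 f=8, (3,3) g=3 f=6, (4,4) g=1 f=6, (5,5) g=1 f=8]
step 2: expand (3,3) (f=6, h=3) → closed; open now [(1,5) g=3 f=8, (4,3) g=4 f=8, (4,4) g=1 f=6, (5,5) g=1 f=8]
step 3: expand (4,4) (f=6, h=5) → closed; open now [(1,5) g=3 f=8, (4,3) g=2 f=6, (5,4) g=2 f=8, (5,5) g=1 f=8]
step 4: expand (4,3) (f=6, h=4) → closed; open now [(1,5) g=3 f=8, (4,2) g=3 f=6, (5,3) g=3 f=8, (5,4) g=2 f=8, (5,5) g=1 f=8]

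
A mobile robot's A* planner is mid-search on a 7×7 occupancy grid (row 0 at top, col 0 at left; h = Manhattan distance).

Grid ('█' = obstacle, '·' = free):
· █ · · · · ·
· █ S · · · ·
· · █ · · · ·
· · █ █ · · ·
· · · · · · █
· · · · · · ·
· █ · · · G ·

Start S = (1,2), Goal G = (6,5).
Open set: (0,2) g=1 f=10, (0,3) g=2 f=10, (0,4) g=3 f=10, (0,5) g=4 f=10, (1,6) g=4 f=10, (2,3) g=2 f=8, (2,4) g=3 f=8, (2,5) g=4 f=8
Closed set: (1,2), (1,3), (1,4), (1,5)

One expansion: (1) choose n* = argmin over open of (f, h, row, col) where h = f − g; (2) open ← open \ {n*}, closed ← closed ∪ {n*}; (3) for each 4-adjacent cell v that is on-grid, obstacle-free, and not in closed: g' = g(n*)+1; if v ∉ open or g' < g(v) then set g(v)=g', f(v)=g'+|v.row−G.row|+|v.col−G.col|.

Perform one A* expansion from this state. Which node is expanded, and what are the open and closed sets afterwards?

expanded=(2,5); open=[(0,2) g=1 f=10, (0,3) g=2 f=10, (0,4) g=3 f=10, (0,5) g=4 f=10, (1,6) g=4 f=10, (2,3) g=2 f=8, (2,4) g=3 f=8, (2,6) g=5 f=10, (3,5) g=5 f=8]; closed=[(1,2), (1,3), (1,4), (1,5), (2,5)]

step 1: expand (2,5) (f=8, h=4) → closed; open now [(0,2) g=1 f=10, (0,3) g=2 f=10, (0,4) g=3 f=10, (0,5) g=4 f=10, (1,6) g=4 f=10, (2,3) g=2 f=8, (2,4) g=3 f=8, (2,6) g=5 f=10, (3,5) g=5 f=8]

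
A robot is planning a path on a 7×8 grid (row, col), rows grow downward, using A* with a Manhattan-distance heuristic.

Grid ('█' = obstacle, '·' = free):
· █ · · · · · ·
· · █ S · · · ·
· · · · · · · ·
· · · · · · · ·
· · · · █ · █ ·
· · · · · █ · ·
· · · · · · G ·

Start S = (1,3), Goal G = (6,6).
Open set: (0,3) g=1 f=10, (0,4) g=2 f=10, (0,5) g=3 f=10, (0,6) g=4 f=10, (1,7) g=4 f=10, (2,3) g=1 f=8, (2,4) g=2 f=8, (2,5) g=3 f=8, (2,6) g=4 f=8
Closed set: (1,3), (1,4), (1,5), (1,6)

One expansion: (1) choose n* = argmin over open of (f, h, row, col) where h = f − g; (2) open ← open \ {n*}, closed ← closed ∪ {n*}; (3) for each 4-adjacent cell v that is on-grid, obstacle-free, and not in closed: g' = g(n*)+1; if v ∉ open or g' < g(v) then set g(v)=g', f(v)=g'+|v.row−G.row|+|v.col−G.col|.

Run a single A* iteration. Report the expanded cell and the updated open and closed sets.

step 1: expand (2,6) (f=8, h=4) → closed; open now [(0,3) g=1 f=10, (0,4) g=2 f=10, (0,5) g=3 f=10, (0,6) g=4 f=10, (1,7) g=4 f=10, (2,3) g=1 f=8, (2,4) g=2 f=8, (2,5) g=3 f=8, (2,7) g=5 f=10, (3,6) g=5 f=8]

expanded=(2,6); open=[(0,3) g=1 f=10, (0,4) g=2 f=10, (0,5) g=3 f=10, (0,6) g=4 f=10, (1,7) g=4 f=10, (2,3) g=1 f=8, (2,4) g=2 f=8, (2,5) g=3 f=8, (2,7) g=5 f=10, (3,6) g=5 f=8]; closed=[(1,3), (1,4), (1,5), (1,6), (2,6)]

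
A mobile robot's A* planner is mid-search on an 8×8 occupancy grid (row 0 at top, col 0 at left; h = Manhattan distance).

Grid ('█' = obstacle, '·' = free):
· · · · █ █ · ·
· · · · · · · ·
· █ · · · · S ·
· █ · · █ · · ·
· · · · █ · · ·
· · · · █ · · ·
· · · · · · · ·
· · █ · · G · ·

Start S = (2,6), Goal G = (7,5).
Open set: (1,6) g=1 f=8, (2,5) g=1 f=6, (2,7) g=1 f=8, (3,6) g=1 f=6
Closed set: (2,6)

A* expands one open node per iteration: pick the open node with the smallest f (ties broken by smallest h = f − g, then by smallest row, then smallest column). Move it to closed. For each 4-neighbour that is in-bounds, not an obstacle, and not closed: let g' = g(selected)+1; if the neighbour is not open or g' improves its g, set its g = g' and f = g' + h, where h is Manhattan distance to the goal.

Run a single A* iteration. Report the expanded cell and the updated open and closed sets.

expanded=(2,5); open=[(1,5) g=2 f=8, (1,6) g=1 f=8, (2,4) g=2 f=8, (2,7) g=1 f=8, (3,5) g=2 f=6, (3,6) g=1 f=6]; closed=[(2,5), (2,6)]

step 1: expand (2,5) (f=6, h=5) → closed; open now [(1,5) g=2 f=8, (1,6) g=1 f=8, (2,4) g=2 f=8, (2,7) g=1 f=8, (3,5) g=2 f=6, (3,6) g=1 f=6]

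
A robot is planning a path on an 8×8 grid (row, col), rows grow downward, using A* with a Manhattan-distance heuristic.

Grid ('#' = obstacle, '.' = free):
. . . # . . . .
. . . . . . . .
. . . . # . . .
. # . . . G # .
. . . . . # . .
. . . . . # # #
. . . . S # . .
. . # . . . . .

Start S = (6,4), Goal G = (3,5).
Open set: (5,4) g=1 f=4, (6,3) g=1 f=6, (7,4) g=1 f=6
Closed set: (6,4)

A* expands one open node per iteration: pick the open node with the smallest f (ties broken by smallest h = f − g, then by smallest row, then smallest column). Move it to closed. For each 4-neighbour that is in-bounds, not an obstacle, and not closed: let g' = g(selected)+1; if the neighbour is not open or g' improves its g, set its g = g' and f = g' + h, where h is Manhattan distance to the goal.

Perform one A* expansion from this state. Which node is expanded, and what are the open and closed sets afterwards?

step 1: expand (5,4) (f=4, h=3) → closed; open now [(4,4) g=2 f=4, (5,3) g=2 f=6, (6,3) g=1 f=6, (7,4) g=1 f=6]

expanded=(5,4); open=[(4,4) g=2 f=4, (5,3) g=2 f=6, (6,3) g=1 f=6, (7,4) g=1 f=6]; closed=[(5,4), (6,4)]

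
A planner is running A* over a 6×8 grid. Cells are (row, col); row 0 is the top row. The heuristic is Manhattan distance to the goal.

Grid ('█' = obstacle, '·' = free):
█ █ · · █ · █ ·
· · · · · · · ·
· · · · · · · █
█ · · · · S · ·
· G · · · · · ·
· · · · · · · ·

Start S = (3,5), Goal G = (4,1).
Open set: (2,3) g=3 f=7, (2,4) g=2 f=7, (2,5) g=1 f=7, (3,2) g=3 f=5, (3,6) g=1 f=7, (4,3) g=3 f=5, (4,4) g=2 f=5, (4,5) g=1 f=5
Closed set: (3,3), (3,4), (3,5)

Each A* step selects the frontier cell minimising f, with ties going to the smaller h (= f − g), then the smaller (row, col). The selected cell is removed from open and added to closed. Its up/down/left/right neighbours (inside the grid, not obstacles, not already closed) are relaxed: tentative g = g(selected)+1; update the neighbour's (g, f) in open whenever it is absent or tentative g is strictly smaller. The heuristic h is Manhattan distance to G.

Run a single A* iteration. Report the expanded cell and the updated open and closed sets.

expanded=(3,2); open=[(2,2) g=4 f=7, (2,3) g=3 f=7, (2,4) g=2 f=7, (2,5) g=1 f=7, (3,1) g=4 f=5, (3,6) g=1 f=7, (4,2) g=4 f=5, (4,3) g=3 f=5, (4,4) g=2 f=5, (4,5) g=1 f=5]; closed=[(3,2), (3,3), (3,4), (3,5)]

step 1: expand (3,2) (f=5, h=2) → closed; open now [(2,2) g=4 f=7, (2,3) g=3 f=7, (2,4) g=2 f=7, (2,5) g=1 f=7, (3,1) g=4 f=5, (3,6) g=1 f=7, (4,2) g=4 f=5, (4,3) g=3 f=5, (4,4) g=2 f=5, (4,5) g=1 f=5]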